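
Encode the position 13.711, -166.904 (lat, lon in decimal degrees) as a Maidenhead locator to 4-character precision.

Add 180° to longitude and 90° to latitude: 13.10, 103.71.
Field (20°×10°, letters A–R): 13.10/20 → 0 → A, 103.71/10 → 10 → K; chars AK.
Square (2°×1°, digits 0–9): 13.10/2 → 6, 3.71/1 → 3; chars 63.

AK63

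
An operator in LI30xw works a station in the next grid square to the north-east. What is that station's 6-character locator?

LI40ax

Longitude subsquare x = 23; +1 → 24, wraps to 0 = a, carry into square.
Longitude square 3; +1 → 4.
Latitude subsquare w = 22; +1 → 23 = x.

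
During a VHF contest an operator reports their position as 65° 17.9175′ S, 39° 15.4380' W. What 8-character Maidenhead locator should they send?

HC04iq98

Shift to the Maidenhead origin (180°W, 90°S): lon 140.74270, lat 24.70137.
Field: 140.74270/20 → 7 → H, 24.70137/10 → 2 → C; chars HC.
Square: 0.74270/2 → 0, 4.70137/1 → 4; chars 04.
Subsquare: 0.74270/0.0833333 → 8 → i, 0.70137/0.0416667 → 16 → q; chars iq.
Extended square: 0.07603/0.00833333 → 9, 0.03471/0.00416667 → 8; chars 98.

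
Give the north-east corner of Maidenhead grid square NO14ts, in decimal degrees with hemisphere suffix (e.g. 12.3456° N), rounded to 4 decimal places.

54.7917° N, 83.6667° E

Field N=13, O=14: +13·20° lon, +14·10° lat → SW at lon 80°, lat 50°.
Square 1, 4: +1·2° lon, +4·1° lat → SW at lon 82°, lat 54°.
Subsquare t=19, s=18: +19·0.0833333° lon, +18·0.0416667° lat → SW at lon 83.5833°, lat 54.75°.
Cell spans 0.0833333° lon × 0.0416667° lat. NE corner is SW corner plus one full cell.
latitude 54.7917° N, longitude 83.6667° E.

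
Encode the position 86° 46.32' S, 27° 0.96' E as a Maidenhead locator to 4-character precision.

KA33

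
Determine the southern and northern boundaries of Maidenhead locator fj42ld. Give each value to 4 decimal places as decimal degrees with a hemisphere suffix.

Field F=5, J=9: +5·20° lon, +9·10° lat → SW at lon -80°, lat 0°.
Square 4, 2: +4·2° lon, +2·1° lat → SW at lon -72°, lat 2°.
Subsquare l=11, d=3: +11·0.0833333° lon, +3·0.0416667° lat → SW at lon -71.0833°, lat 2.125°.
Cell spans 0.0833333° lon × 0.0416667° lat.
south 2.1250° N, north 2.1667° N.

2.1250° N, 2.1667° N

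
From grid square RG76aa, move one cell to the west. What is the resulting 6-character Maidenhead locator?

Longitude subsquare a = 0; −1 → -1, wraps to 23 = x, carry into square.
Longitude square 7; −1 → 6.
The latitude characters are unchanged.

RG66xa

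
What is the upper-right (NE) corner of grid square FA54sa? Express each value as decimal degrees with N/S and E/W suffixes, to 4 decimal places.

85.9583° S, 68.4167° W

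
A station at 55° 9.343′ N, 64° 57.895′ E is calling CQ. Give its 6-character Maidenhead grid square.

Shift to the Maidenhead origin (180°W, 90°S): lon 244.9649, lat 145.1557.
Field: lon ⌊244.9649/20⌋ = 12 → M; lat ⌊145.1557/10⌋ = 14 → O.
Square: lon ⌊4.9649/2⌋ = 2; lat ⌊5.1557/1⌋ = 5.
Subsquare: lon ⌊0.9649/0.0833333⌋ = 11 → l; lat ⌊0.1557/0.0416667⌋ = 3 → d.

MO25ld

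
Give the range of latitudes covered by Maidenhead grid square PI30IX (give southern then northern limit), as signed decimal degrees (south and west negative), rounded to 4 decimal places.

-9.0417, -9.0000

Field P=15, I=8: +15·20° lon, +8·10° lat → SW at lon 120°, lat -10°.
Square 3, 0: +3·2° lon, +0·1° lat → SW at lon 126°, lat -10°.
Subsquare i=8, x=23: +8·0.0833333° lon, +23·0.0416667° lat → SW at lon 126.667°, lat -9.04167°.
Cell spans 0.0833333° lon × 0.0416667° lat.
south -9.0417, north -9.0000.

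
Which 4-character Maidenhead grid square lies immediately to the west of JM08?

IM98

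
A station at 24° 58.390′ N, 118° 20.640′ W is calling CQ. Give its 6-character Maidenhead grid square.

Shift to the Maidenhead origin (180°W, 90°S): lon 61.6560, lat 114.9732.
Field: lon ⌊61.6560/20⌋ = 3 → D; lat ⌊114.9732/10⌋ = 11 → L.
Square: lon ⌊1.6560/2⌋ = 0; lat ⌊4.9732/1⌋ = 4.
Subsquare: lon ⌊1.6560/0.0833333⌋ = 19 → t; lat ⌊0.9732/0.0416667⌋ = 23 → x.

DL04tx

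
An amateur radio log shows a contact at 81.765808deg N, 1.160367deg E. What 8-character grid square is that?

JR01ns93

Offset from 180°W / 90°S: lon 181.16037°, lat 171.76581°.
Field (20°×10°, letters A–R): 181.16037/20 → 9 → J, 171.76581/10 → 17 → R; chars JR.
Square (2°×1°, digits 0–9): 1.16037/2 → 0, 1.76581/1 → 1; chars 01.
Subsquare (5′×2.5′, letters a–x): 1.16037/0.0833333 → 13 → n, 0.76581/0.0416667 → 18 → s; chars ns.
Extended square (30″×15″, digits 0–9): 0.07703/0.00833333 → 9, 0.01581/0.00416667 → 3; chars 93.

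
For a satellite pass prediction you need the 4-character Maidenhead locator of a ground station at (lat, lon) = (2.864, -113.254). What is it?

Add 180° to longitude and 90° to latitude: 66.75, 92.86.
Field (20°×10°, letters A–R): lon ⌊66.75/20⌋ = 3 → D; lat ⌊92.86/10⌋ = 9 → J.
Square (2°×1°, digits 0–9): lon ⌊6.75/2⌋ = 3; lat ⌊2.86/1⌋ = 2.

DJ32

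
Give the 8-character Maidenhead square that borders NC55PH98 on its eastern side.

NC55qh08

Longitude extended square 9; +1 → 10, wraps to 0, carry into subsquare.
Longitude subsquare p = 15; +1 → 16 = q.
The latitude characters are unchanged.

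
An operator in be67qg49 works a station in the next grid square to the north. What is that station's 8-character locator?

BE67qh40

Latitude extended square 9; +1 → 10, wraps to 0, carry into subsquare.
Latitude subsquare g = 6; +1 → 7 = h.
The longitude characters are unchanged.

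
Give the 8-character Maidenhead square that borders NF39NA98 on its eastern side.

NF39oa08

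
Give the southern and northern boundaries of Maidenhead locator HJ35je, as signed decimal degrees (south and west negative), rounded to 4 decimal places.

5.1667, 5.2083

Field H=7, J=9: +7·20° lon, +9·10° lat → SW at lon -40°, lat 0°.
Square 3, 5: +3·2° lon, +5·1° lat → SW at lon -34°, lat 5°.
Subsquare j=9, e=4: +9·0.0833333° lon, +4·0.0416667° lat → SW at lon -33.25°, lat 5.16667°.
Cell spans 0.0833333° lon × 0.0416667° lat.
south 5.1667, north 5.2083.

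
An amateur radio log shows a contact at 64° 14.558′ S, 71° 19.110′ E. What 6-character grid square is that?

Shift to the Maidenhead origin (180°W, 90°S): lon 251.3185, lat 25.7574.
Field: 251.3185/20 → 12 → M, 25.7574/10 → 2 → C; chars MC.
Square: 11.3185/2 → 5, 5.7574/1 → 5; chars 55.
Subsquare: 1.3185/0.0833333 → 15 → p, 0.7574/0.0416667 → 18 → s; chars ps.

MC55ps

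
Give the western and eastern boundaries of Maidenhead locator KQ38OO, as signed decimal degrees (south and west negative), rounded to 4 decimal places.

27.1667, 27.2500

Field K=10, Q=16: +10·20° lon, +16·10° lat → SW at lon 20°, lat 70°.
Square 3, 8: +3·2° lon, +8·1° lat → SW at lon 26°, lat 78°.
Subsquare o=14, o=14: +14·0.0833333° lon, +14·0.0416667° lat → SW at lon 27.1667°, lat 78.5833°.
Cell spans 0.0833333° lon × 0.0416667° lat.
west 27.1667, east 27.2500.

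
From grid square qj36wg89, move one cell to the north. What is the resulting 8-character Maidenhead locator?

Latitude extended square 9; +1 → 10, wraps to 0, carry into subsquare.
Latitude subsquare g = 6; +1 → 7 = h.
The longitude characters are unchanged.

QJ36wh80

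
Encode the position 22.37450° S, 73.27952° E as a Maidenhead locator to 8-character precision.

Add 180° to longitude and 90° to latitude: 253.27952, 67.62550.
Field (20°×10°, letters A–R): 253.27952/20 → 12 → M, 67.62550/10 → 6 → G; chars MG.
Square (2°×1°, digits 0–9): 13.27952/2 → 6, 7.62550/1 → 7; chars 67.
Subsquare (5′×2.5′, letters a–x): 1.27952/0.0833333 → 15 → p, 0.62550/0.0416667 → 15 → p; chars pp.
Extended square (30″×15″, digits 0–9): 0.02952/0.00833333 → 3, 0.00050/0.00416667 → 0; chars 30.

MG67pp30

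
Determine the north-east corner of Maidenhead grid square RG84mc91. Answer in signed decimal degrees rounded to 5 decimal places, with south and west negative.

-25.90833, 177.08333

Field R=17, G=6: +17·20° lon, +6·10° lat → SW at lon 160°, lat -30°.
Square 8, 4: +8·2° lon, +4·1° lat → SW at lon 176°, lat -26°.
Subsquare m=12, c=2: +12·0.0833333° lon, +2·0.0416667° lat → SW at lon 177°, lat -25.9167°.
Extended square 9, 1: +9·0.00833333° lon, +1·0.00416667° lat → SW at lon 177.075°, lat -25.9125°.
Cell spans 0.00833333° lon × 0.00416667° lat. NE corner is SW corner plus one full cell.
latitude -25.90833, longitude 177.08333.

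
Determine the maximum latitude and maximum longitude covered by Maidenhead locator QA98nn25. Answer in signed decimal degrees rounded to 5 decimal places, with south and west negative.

Field Q=16, A=0: +16·20° lon, +0·10° lat → SW at lon 140°, lat -90°.
Square 9, 8: +9·2° lon, +8·1° lat → SW at lon 158°, lat -82°.
Subsquare n=13, n=13: +13·0.0833333° lon, +13·0.0416667° lat → SW at lon 159.083°, lat -81.4583°.
Extended square 2, 5: +2·0.00833333° lon, +5·0.00416667° lat → SW at lon 159.1°, lat -81.4375°.
Cell spans 0.00833333° lon × 0.00416667° lat. NE corner is SW corner plus one full cell.
latitude -81.43333, longitude 159.10833.

-81.43333, 159.10833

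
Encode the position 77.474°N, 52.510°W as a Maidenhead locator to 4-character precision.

GQ37

Shift to the Maidenhead origin (180°W, 90°S): lon 127.49, lat 167.47.
Field (20°×10°, letters A–R): 127.49/20 → 6 → G, 167.47/10 → 16 → Q; chars GQ.
Square (2°×1°, digits 0–9): 7.49/2 → 3, 7.47/1 → 7; chars 37.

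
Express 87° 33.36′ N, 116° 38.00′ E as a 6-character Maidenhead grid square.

OR87hn

Offset from 180°W / 90°S: lon 296.6333°, lat 177.5560°.
Field: lon ⌊296.6333/20⌋ = 14 → O; lat ⌊177.5560/10⌋ = 17 → R.
Square: lon ⌊16.6333/2⌋ = 8; lat ⌊7.5560/1⌋ = 7.
Subsquare: lon ⌊0.6333/0.0833333⌋ = 7 → h; lat ⌊0.5560/0.0416667⌋ = 13 → n.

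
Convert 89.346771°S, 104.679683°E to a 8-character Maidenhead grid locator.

OA20ip16

Shift to the Maidenhead origin (180°W, 90°S): lon 284.67968, lat 0.65323.
Field: lon ⌊284.67968/20⌋ = 14 → O; lat ⌊0.65323/10⌋ = 0 → A.
Square: lon ⌊4.67968/2⌋ = 2; lat ⌊0.65323/1⌋ = 0.
Subsquare: lon ⌊0.67968/0.0833333⌋ = 8 → i; lat ⌊0.65323/0.0416667⌋ = 15 → p.
Extended square: lon ⌊0.01302/0.00833333⌋ = 1; lat ⌊0.02823/0.00416667⌋ = 6.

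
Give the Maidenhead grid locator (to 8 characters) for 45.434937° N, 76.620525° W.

FN15qk54

Offset from 180°W / 90°S: lon 103.37947°, lat 135.43494°.
Field (20°×10°, letters A–R): 103.37947/20 → 5 → F, 135.43494/10 → 13 → N; chars FN.
Square (2°×1°, digits 0–9): 3.37947/2 → 1, 5.43494/1 → 5; chars 15.
Subsquare (5′×2.5′, letters a–x): 1.37947/0.0833333 → 16 → q, 0.43494/0.0416667 → 10 → k; chars qk.
Extended square (30″×15″, digits 0–9): 0.04614/0.00833333 → 5, 0.01827/0.00416667 → 4; chars 54.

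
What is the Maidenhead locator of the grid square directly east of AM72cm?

Longitude subsquare c = 2; +1 → 3 = d.
The latitude characters are unchanged.

AM72dm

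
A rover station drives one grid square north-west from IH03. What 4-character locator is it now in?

HH94

Longitude square 0; −1 → -1, wraps to 9, carry into field.
Longitude field I = 8; −1 → 7 = H.
Latitude square 3; +1 → 4.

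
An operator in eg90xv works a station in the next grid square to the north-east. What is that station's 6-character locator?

FG00aw

Longitude subsquare x = 23; +1 → 24, wraps to 0 = a, carry into square.
Longitude square 9; +1 → 10, wraps to 0, carry into field.
Longitude field E = 4; +1 → 5 = F.
Latitude subsquare v = 21; +1 → 22 = w.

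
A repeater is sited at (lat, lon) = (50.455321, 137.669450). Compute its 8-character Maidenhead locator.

PO80uk09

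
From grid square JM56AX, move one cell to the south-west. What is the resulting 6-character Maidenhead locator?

Longitude subsquare a = 0; −1 → -1, wraps to 23 = x, carry into square.
Longitude square 5; −1 → 4.
Latitude subsquare x = 23; −1 → 22 = w.

JM46xw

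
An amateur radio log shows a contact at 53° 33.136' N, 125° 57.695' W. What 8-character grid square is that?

Add 180° to longitude and 90° to latitude: 54.03842, 143.55227.
Field: lon ⌊54.03842/20⌋ = 2 → C; lat ⌊143.55227/10⌋ = 14 → O.
Square: lon ⌊14.03842/2⌋ = 7; lat ⌊3.55227/1⌋ = 3.
Subsquare: lon ⌊0.03842/0.0833333⌋ = 0 → a; lat ⌊0.55227/0.0416667⌋ = 13 → n.
Extended square: lon ⌊0.03842/0.00833333⌋ = 4; lat ⌊0.01060/0.00416667⌋ = 2.

CO73an42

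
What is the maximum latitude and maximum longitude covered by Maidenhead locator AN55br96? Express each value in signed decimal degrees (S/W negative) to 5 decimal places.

45.73750, -169.83333

Field A=0, N=13: +0·20° lon, +13·10° lat → SW at lon -180°, lat 40°.
Square 5, 5: +5·2° lon, +5·1° lat → SW at lon -170°, lat 45°.
Subsquare b=1, r=17: +1·0.0833333° lon, +17·0.0416667° lat → SW at lon -169.917°, lat 45.7083°.
Extended square 9, 6: +9·0.00833333° lon, +6·0.00416667° lat → SW at lon -169.842°, lat 45.7333°.
Cell spans 0.00833333° lon × 0.00416667° lat. NE corner is SW corner plus one full cell.
latitude 45.73750, longitude -169.83333.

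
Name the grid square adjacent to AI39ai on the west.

AI29xi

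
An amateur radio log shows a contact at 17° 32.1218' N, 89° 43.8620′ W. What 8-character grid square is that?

EK57dm28

Offset from 180°W / 90°S: lon 90.26897°, lat 107.53536°.
Field: lon ⌊90.26897/20⌋ = 4 → E; lat ⌊107.53536/10⌋ = 10 → K.
Square: lon ⌊10.26897/2⌋ = 5; lat ⌊7.53536/1⌋ = 7.
Subsquare: lon ⌊0.26897/0.0833333⌋ = 3 → d; lat ⌊0.53536/0.0416667⌋ = 12 → m.
Extended square: lon ⌊0.01897/0.00833333⌋ = 2; lat ⌊0.03536/0.00416667⌋ = 8.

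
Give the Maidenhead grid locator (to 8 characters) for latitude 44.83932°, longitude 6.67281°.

JN34iu01

Add 180° to longitude and 90° to latitude: 186.67281, 134.83932.
Field: lon ⌊186.67281/20⌋ = 9 → J; lat ⌊134.83932/10⌋ = 13 → N.
Square: lon ⌊6.67281/2⌋ = 3; lat ⌊4.83932/1⌋ = 4.
Subsquare: lon ⌊0.67281/0.0833333⌋ = 8 → i; lat ⌊0.83932/0.0416667⌋ = 20 → u.
Extended square: lon ⌊0.00614/0.00833333⌋ = 0; lat ⌊0.00599/0.00416667⌋ = 1.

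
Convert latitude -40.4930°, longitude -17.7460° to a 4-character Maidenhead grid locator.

IE19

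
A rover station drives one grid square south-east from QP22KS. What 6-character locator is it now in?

QP22lr

Longitude subsquare k = 10; +1 → 11 = l.
Latitude subsquare s = 18; −1 → 17 = r.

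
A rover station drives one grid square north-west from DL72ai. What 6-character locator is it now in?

Longitude subsquare a = 0; −1 → -1, wraps to 23 = x, carry into square.
Longitude square 7; −1 → 6.
Latitude subsquare i = 8; +1 → 9 = j.

DL62xj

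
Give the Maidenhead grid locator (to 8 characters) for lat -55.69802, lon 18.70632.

JD94ih42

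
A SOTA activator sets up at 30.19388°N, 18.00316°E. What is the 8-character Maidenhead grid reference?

JM90ae06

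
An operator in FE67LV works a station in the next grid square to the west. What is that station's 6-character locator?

FE67kv

Longitude subsquare l = 11; −1 → 10 = k.
The latitude characters are unchanged.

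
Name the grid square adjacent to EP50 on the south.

EO59

Latitude square 0; −1 → -1, wraps to 9, carry into field.
Latitude field P = 15; −1 → 14 = O.
The longitude characters are unchanged.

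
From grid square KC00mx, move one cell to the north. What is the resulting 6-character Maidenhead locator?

KC01ma

Latitude subsquare x = 23; +1 → 24, wraps to 0 = a, carry into square.
Latitude square 0; +1 → 1.
The longitude characters are unchanged.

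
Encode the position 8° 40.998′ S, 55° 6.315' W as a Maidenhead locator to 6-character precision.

GI21kh

Offset from 180°W / 90°S: lon 124.8948°, lat 81.3167°.
Field: lon ⌊124.8948/20⌋ = 6 → G; lat ⌊81.3167/10⌋ = 8 → I.
Square: lon ⌊4.8948/2⌋ = 2; lat ⌊1.3167/1⌋ = 1.
Subsquare: lon ⌊0.8948/0.0833333⌋ = 10 → k; lat ⌊0.3167/0.0416667⌋ = 7 → h.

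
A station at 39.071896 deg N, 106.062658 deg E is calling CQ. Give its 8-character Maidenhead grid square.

Shift to the Maidenhead origin (180°W, 90°S): lon 286.06266, lat 129.07190.
Field: 286.06266/20 → 14 → O, 129.07190/10 → 12 → M; chars OM.
Square: 6.06266/2 → 3, 9.07190/1 → 9; chars 39.
Subsquare: 0.06266/0.0833333 → 0 → a, 0.07190/0.0416667 → 1 → b; chars ab.
Extended square: 0.06266/0.00833333 → 7, 0.03023/0.00416667 → 7; chars 77.

OM39ab77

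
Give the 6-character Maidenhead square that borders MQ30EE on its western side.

MQ30de

Longitude subsquare e = 4; −1 → 3 = d.
The latitude characters are unchanged.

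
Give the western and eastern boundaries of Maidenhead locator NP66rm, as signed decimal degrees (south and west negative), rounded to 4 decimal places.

Field N=13, P=15: +13·20° lon, +15·10° lat → SW at lon 80°, lat 60°.
Square 6, 6: +6·2° lon, +6·1° lat → SW at lon 92°, lat 66°.
Subsquare r=17, m=12: +17·0.0833333° lon, +12·0.0416667° lat → SW at lon 93.4167°, lat 66.5°.
Cell spans 0.0833333° lon × 0.0416667° lat.
west 93.4167, east 93.5000.

93.4167, 93.5000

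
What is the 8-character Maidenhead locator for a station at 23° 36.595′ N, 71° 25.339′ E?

Add 180° to longitude and 90° to latitude: 251.42232, 113.60992.
Field (20°×10°, letters A–R): 251.42232/20 → 12 → M, 113.60992/10 → 11 → L; chars ML.
Square (2°×1°, digits 0–9): 11.42232/2 → 5, 3.60992/1 → 3; chars 53.
Subsquare (5′×2.5′, letters a–x): 1.42232/0.0833333 → 17 → r, 0.60992/0.0416667 → 14 → o; chars ro.
Extended square (30″×15″, digits 0–9): 0.00565/0.00833333 → 0, 0.02658/0.00416667 → 6; chars 06.

ML53ro06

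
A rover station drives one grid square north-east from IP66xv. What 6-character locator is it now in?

IP76aw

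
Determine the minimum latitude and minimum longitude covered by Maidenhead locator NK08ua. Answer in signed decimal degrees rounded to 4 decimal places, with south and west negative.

18.0000, 81.6667

Field N=13, K=10: +13·20° lon, +10·10° lat → SW at lon 80°, lat 10°.
Square 0, 8: +0·2° lon, +8·1° lat → SW at lon 80°, lat 18°.
Subsquare u=20, a=0: +20·0.0833333° lon, +0·0.0416667° lat → SW at lon 81.6667°, lat 18°.
latitude 18.0000, longitude 81.6667.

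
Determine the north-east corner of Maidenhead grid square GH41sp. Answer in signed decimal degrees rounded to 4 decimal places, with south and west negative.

-18.3333, -50.4167

Field G=6, H=7: +6·20° lon, +7·10° lat → SW at lon -60°, lat -20°.
Square 4, 1: +4·2° lon, +1·1° lat → SW at lon -52°, lat -19°.
Subsquare s=18, p=15: +18·0.0833333° lon, +15·0.0416667° lat → SW at lon -50.5°, lat -18.375°.
Cell spans 0.0833333° lon × 0.0416667° lat. NE corner is SW corner plus one full cell.
latitude -18.3333, longitude -50.4167.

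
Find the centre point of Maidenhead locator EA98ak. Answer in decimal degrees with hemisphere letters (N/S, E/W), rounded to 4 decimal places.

Field E=4, A=0: +4·20° lon, +0·10° lat → SW at lon -100°, lat -90°.
Square 9, 8: +9·2° lon, +8·1° lat → SW at lon -82°, lat -82°.
Subsquare a=0, k=10: +0·0.0833333° lon, +10·0.0416667° lat → SW at lon -82°, lat -81.5833°.
Cell spans 0.0833333° lon × 0.0416667° lat. Centre is SW corner plus half of each.
latitude 81.5625° S, longitude 81.9583° W.

81.5625° S, 81.9583° W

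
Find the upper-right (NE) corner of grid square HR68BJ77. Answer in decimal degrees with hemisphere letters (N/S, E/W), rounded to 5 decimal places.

88.40833° N, 27.85000° W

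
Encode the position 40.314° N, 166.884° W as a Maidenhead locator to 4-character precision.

Offset from 180°W / 90°S: lon 13.12°, lat 130.31°.
Field (20°×10°, letters A–R): 13.12/20 → 0 → A, 130.31/10 → 13 → N; chars AN.
Square (2°×1°, digits 0–9): 13.12/2 → 6, 0.31/1 → 0; chars 60.

AN60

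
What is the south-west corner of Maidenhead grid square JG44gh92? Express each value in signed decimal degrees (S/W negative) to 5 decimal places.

-25.70000, 8.57500

Field J=9, G=6: +9·20° lon, +6·10° lat → SW at lon 0°, lat -30°.
Square 4, 4: +4·2° lon, +4·1° lat → SW at lon 8°, lat -26°.
Subsquare g=6, h=7: +6·0.0833333° lon, +7·0.0416667° lat → SW at lon 8.5°, lat -25.7083°.
Extended square 9, 2: +9·0.00833333° lon, +2·0.00416667° lat → SW at lon 8.575°, lat -25.7°.
latitude -25.70000, longitude 8.57500.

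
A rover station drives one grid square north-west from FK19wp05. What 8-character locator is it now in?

FK19vp96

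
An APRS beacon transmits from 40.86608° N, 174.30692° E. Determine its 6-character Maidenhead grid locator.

RN70du

Add 180° to longitude and 90° to latitude: 354.3069, 130.8661.
Field: lon ⌊354.3069/20⌋ = 17 → R; lat ⌊130.8661/10⌋ = 13 → N.
Square: lon ⌊14.3069/2⌋ = 7; lat ⌊0.8661/1⌋ = 0.
Subsquare: lon ⌊0.3069/0.0833333⌋ = 3 → d; lat ⌊0.8661/0.0416667⌋ = 20 → u.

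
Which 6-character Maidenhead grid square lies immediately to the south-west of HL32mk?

Longitude subsquare m = 12; −1 → 11 = l.
Latitude subsquare k = 10; −1 → 9 = j.

HL32lj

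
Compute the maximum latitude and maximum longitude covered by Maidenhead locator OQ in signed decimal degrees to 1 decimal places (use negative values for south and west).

Field O=14, Q=16: +14·20° lon, +16·10° lat → SW at lon 100°, lat 70°.
Cell spans 20° lon × 10° lat. NE corner is SW corner plus one full cell.
latitude 80.0, longitude 120.0.

80.0, 120.0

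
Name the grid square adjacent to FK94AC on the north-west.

FK84xd

Longitude subsquare a = 0; −1 → -1, wraps to 23 = x, carry into square.
Longitude square 9; −1 → 8.
Latitude subsquare c = 2; +1 → 3 = d.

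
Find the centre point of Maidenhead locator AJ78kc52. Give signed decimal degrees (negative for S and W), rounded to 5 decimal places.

Field A=0, J=9: +0·20° lon, +9·10° lat → SW at lon -180°, lat 0°.
Square 7, 8: +7·2° lon, +8·1° lat → SW at lon -166°, lat 8°.
Subsquare k=10, c=2: +10·0.0833333° lon, +2·0.0416667° lat → SW at lon -165.167°, lat 8.08333°.
Extended square 5, 2: +5·0.00833333° lon, +2·0.00416667° lat → SW at lon -165.125°, lat 8.09167°.
Cell spans 0.00833333° lon × 0.00416667° lat. Centre is SW corner plus half of each.
latitude 8.09375, longitude -165.12083.

8.09375, -165.12083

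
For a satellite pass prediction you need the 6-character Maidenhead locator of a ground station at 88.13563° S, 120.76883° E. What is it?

Offset from 180°W / 90°S: lon 300.7688°, lat 1.8644°.
Field: lon ⌊300.7688/20⌋ = 15 → P; lat ⌊1.8644/10⌋ = 0 → A.
Square: lon ⌊0.7688/2⌋ = 0; lat ⌊1.8644/1⌋ = 1.
Subsquare: lon ⌊0.7688/0.0833333⌋ = 9 → j; lat ⌊0.8644/0.0416667⌋ = 20 → u.

PA01ju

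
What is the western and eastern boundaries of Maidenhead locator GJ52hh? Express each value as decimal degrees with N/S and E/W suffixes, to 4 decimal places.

49.4167° W, 49.3333° W

Field G=6, J=9: +6·20° lon, +9·10° lat → SW at lon -60°, lat 0°.
Square 5, 2: +5·2° lon, +2·1° lat → SW at lon -50°, lat 2°.
Subsquare h=7, h=7: +7·0.0833333° lon, +7·0.0416667° lat → SW at lon -49.4167°, lat 2.29167°.
Cell spans 0.0833333° lon × 0.0416667° lat.
west 49.4167° W, east 49.3333° W.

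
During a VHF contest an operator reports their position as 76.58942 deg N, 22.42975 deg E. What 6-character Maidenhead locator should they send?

Shift to the Maidenhead origin (180°W, 90°S): lon 202.4298, lat 166.5894.
Field: lon ⌊202.4298/20⌋ = 10 → K; lat ⌊166.5894/10⌋ = 16 → Q.
Square: lon ⌊2.4298/2⌋ = 1; lat ⌊6.5894/1⌋ = 6.
Subsquare: lon ⌊0.4298/0.0833333⌋ = 5 → f; lat ⌊0.5894/0.0416667⌋ = 14 → o.

KQ16fo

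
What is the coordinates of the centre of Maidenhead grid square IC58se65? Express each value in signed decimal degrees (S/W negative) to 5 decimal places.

-61.81042, -8.44583

Field I=8, C=2: +8·20° lon, +2·10° lat → SW at lon -20°, lat -70°.
Square 5, 8: +5·2° lon, +8·1° lat → SW at lon -10°, lat -62°.
Subsquare s=18, e=4: +18·0.0833333° lon, +4·0.0416667° lat → SW at lon -8.5°, lat -61.8333°.
Extended square 6, 5: +6·0.00833333° lon, +5·0.00416667° lat → SW at lon -8.45°, lat -61.8125°.
Cell spans 0.00833333° lon × 0.00416667° lat. Centre is SW corner plus half of each.
latitude -61.81042, longitude -8.44583.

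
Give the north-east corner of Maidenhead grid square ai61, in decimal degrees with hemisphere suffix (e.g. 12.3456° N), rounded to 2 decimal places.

8.00° S, 166.00° W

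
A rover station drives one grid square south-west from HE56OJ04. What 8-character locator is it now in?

Longitude extended square 0; −1 → -1, wraps to 9, carry into subsquare.
Longitude subsquare o = 14; −1 → 13 = n.
Latitude extended square 4; −1 → 3.

HE56nj93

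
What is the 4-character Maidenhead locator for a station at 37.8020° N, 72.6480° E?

Offset from 180°W / 90°S: lon 252.65°, lat 127.80°.
Field: 252.65/20 → 12 → M, 127.80/10 → 12 → M; chars MM.
Square: 12.65/2 → 6, 7.80/1 → 7; chars 67.

MM67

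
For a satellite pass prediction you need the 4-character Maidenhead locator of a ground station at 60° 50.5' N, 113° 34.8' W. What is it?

DP30

Add 180° to longitude and 90° to latitude: 66.42, 150.84.
Field (20°×10°, letters A–R): lon ⌊66.42/20⌋ = 3 → D; lat ⌊150.84/10⌋ = 15 → P.
Square (2°×1°, digits 0–9): lon ⌊6.42/2⌋ = 3; lat ⌊0.84/1⌋ = 0.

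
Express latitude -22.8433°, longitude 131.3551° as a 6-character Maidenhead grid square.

PG57qd

Offset from 180°W / 90°S: lon 311.3551°, lat 67.1567°.
Field: 311.3551/20 → 15 → P, 67.1567/10 → 6 → G; chars PG.
Square: 11.3551/2 → 5, 7.1567/1 → 7; chars 57.
Subsquare: 1.3551/0.0833333 → 16 → q, 0.1567/0.0416667 → 3 → d; chars qd.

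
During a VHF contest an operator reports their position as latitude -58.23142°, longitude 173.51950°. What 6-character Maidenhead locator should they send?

Add 180° to longitude and 90° to latitude: 353.5195, 31.7686.
Field: 353.5195/20 → 17 → R, 31.7686/10 → 3 → D; chars RD.
Square: 13.5195/2 → 6, 1.7686/1 → 1; chars 61.
Subsquare: 1.5195/0.0833333 → 18 → s, 0.7686/0.0416667 → 18 → s; chars ss.

RD61ss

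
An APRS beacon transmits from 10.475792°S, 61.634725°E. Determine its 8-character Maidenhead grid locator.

MH09tm65

Offset from 180°W / 90°S: lon 241.63473°, lat 79.52421°.
Field (20°×10°, letters A–R): lon ⌊241.63473/20⌋ = 12 → M; lat ⌊79.52421/10⌋ = 7 → H.
Square (2°×1°, digits 0–9): lon ⌊1.63473/2⌋ = 0; lat ⌊9.52421/1⌋ = 9.
Subsquare (5′×2.5′, letters a–x): lon ⌊1.63473/0.0833333⌋ = 19 → t; lat ⌊0.52421/0.0416667⌋ = 12 → m.
Extended square (30″×15″, digits 0–9): lon ⌊0.05139/0.00833333⌋ = 6; lat ⌊0.02421/0.00416667⌋ = 5.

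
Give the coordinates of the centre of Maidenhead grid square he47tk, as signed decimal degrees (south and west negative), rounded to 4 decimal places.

-42.5625, -30.3750

Field H=7, E=4: +7·20° lon, +4·10° lat → SW at lon -40°, lat -50°.
Square 4, 7: +4·2° lon, +7·1° lat → SW at lon -32°, lat -43°.
Subsquare t=19, k=10: +19·0.0833333° lon, +10·0.0416667° lat → SW at lon -30.4167°, lat -42.5833°.
Cell spans 0.0833333° lon × 0.0416667° lat. Centre is SW corner plus half of each.
latitude -42.5625, longitude -30.3750.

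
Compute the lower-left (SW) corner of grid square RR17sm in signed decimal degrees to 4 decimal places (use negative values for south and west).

Field R=17, R=17: +17·20° lon, +17·10° lat → SW at lon 160°, lat 80°.
Square 1, 7: +1·2° lon, +7·1° lat → SW at lon 162°, lat 87°.
Subsquare s=18, m=12: +18·0.0833333° lon, +12·0.0416667° lat → SW at lon 163.5°, lat 87.5°.
latitude 87.5000, longitude 163.5000.

87.5000, 163.5000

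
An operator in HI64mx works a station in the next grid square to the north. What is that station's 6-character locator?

HI65ma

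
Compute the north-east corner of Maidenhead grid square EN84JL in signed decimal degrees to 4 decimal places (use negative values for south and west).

Field E=4, N=13: +4·20° lon, +13·10° lat → SW at lon -100°, lat 40°.
Square 8, 4: +8·2° lon, +4·1° lat → SW at lon -84°, lat 44°.
Subsquare j=9, l=11: +9·0.0833333° lon, +11·0.0416667° lat → SW at lon -83.25°, lat 44.4583°.
Cell spans 0.0833333° lon × 0.0416667° lat. NE corner is SW corner plus one full cell.
latitude 44.5000, longitude -83.1667.

44.5000, -83.1667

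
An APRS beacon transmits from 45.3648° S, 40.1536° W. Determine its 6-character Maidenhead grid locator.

Offset from 180°W / 90°S: lon 139.8464°, lat 44.6352°.
Field: 139.8464/20 → 6 → G, 44.6352/10 → 4 → E; chars GE.
Square: 19.8464/2 → 9, 4.6352/1 → 4; chars 94.
Subsquare: 1.8464/0.0833333 → 22 → w, 0.6352/0.0416667 → 15 → p; chars wp.

GE94wp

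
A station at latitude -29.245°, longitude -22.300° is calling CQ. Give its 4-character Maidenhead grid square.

HG80

Shift to the Maidenhead origin (180°W, 90°S): lon 157.70, lat 60.75.
Field: 157.70/20 → 7 → H, 60.75/10 → 6 → G; chars HG.
Square: 17.70/2 → 8, 0.75/1 → 0; chars 80.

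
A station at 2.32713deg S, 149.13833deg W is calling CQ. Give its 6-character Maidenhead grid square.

Offset from 180°W / 90°S: lon 30.8617°, lat 87.6729°.
Field (20°×10°, letters A–R): 30.8617/20 → 1 → B, 87.6729/10 → 8 → I; chars BI.
Square (2°×1°, digits 0–9): 10.8617/2 → 5, 7.6729/1 → 7; chars 57.
Subsquare (5′×2.5′, letters a–x): 0.8617/0.0833333 → 10 → k, 0.6729/0.0416667 → 16 → q; chars kq.

BI57kq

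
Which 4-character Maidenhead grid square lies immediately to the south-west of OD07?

Longitude square 0; −1 → -1, wraps to 9, carry into field.
Longitude field O = 14; −1 → 13 = N.
Latitude square 7; −1 → 6.

ND96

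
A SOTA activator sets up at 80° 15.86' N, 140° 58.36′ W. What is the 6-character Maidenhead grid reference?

Add 180° to longitude and 90° to latitude: 39.0273, 170.2643.
Field: 39.0273/20 → 1 → B, 170.2643/10 → 17 → R; chars BR.
Square: 19.0273/2 → 9, 0.2643/1 → 0; chars 90.
Subsquare: 1.0273/0.0833333 → 12 → m, 0.2643/0.0416667 → 6 → g; chars mg.

BR90mg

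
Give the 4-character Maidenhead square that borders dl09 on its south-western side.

CL98

Longitude square 0; −1 → -1, wraps to 9, carry into field.
Longitude field D = 3; −1 → 2 = C.
Latitude square 9; −1 → 8.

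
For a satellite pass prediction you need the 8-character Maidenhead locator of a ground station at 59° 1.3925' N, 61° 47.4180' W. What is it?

Add 180° to longitude and 90° to latitude: 118.20970, 149.02321.
Field: lon ⌊118.20970/20⌋ = 5 → F; lat ⌊149.02321/10⌋ = 14 → O.
Square: lon ⌊18.20970/2⌋ = 9; lat ⌊9.02321/1⌋ = 9.
Subsquare: lon ⌊0.20970/0.0833333⌋ = 2 → c; lat ⌊0.02321/0.0416667⌋ = 0 → a.
Extended square: lon ⌊0.04303/0.00833333⌋ = 5; lat ⌊0.02321/0.00416667⌋ = 5.

FO99ca55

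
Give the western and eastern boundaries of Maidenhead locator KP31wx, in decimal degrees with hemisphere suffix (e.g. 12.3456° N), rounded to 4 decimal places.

27.8333° E, 27.9167° E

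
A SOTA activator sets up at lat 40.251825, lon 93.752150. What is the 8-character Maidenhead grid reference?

Offset from 180°W / 90°S: lon 273.75215°, lat 130.25182°.
Field: 273.75215/20 → 13 → N, 130.25182/10 → 13 → N; chars NN.
Square: 13.75215/2 → 6, 0.25182/1 → 0; chars 60.
Subsquare: 1.75215/0.0833333 → 21 → v, 0.25182/0.0416667 → 6 → g; chars vg.
Extended square: 0.00215/0.00833333 → 0, 0.00182/0.00416667 → 0; chars 00.

NN60vg00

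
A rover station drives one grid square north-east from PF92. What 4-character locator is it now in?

Longitude square 9; +1 → 10, wraps to 0, carry into field.
Longitude field P = 15; +1 → 16 = Q.
Latitude square 2; +1 → 3.

QF03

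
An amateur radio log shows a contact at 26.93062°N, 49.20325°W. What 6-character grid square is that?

GL56jw

Offset from 180°W / 90°S: lon 130.7968°, lat 116.9306°.
Field: lon ⌊130.7968/20⌋ = 6 → G; lat ⌊116.9306/10⌋ = 11 → L.
Square: lon ⌊10.7968/2⌋ = 5; lat ⌊6.9306/1⌋ = 6.
Subsquare: lon ⌊0.7968/0.0833333⌋ = 9 → j; lat ⌊0.9306/0.0416667⌋ = 22 → w.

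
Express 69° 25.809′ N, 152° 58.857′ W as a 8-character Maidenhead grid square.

BP39mk23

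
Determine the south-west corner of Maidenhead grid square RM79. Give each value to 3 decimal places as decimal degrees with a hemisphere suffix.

39.000° N, 174.000° E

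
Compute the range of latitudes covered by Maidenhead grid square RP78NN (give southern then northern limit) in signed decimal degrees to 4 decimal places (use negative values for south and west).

68.5417, 68.5833

Field R=17, P=15: +17·20° lon, +15·10° lat → SW at lon 160°, lat 60°.
Square 7, 8: +7·2° lon, +8·1° lat → SW at lon 174°, lat 68°.
Subsquare n=13, n=13: +13·0.0833333° lon, +13·0.0416667° lat → SW at lon 175.083°, lat 68.5417°.
Cell spans 0.0833333° lon × 0.0416667° lat.
south 68.5417, north 68.5833.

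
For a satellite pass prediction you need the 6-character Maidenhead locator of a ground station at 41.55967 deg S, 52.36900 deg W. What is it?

GE38tk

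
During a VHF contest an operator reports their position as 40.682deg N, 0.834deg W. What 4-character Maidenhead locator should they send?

IN90

Add 180° to longitude and 90° to latitude: 179.17, 130.68.
Field: 179.17/20 → 8 → I, 130.68/10 → 13 → N; chars IN.
Square: 19.17/2 → 9, 0.68/1 → 0; chars 90.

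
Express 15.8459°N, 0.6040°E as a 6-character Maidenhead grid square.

Shift to the Maidenhead origin (180°W, 90°S): lon 180.6040, lat 105.8459.
Field: lon ⌊180.6040/20⌋ = 9 → J; lat ⌊105.8459/10⌋ = 10 → K.
Square: lon ⌊0.6040/2⌋ = 0; lat ⌊5.8459/1⌋ = 5.
Subsquare: lon ⌊0.6040/0.0833333⌋ = 7 → h; lat ⌊0.8459/0.0416667⌋ = 20 → u.

JK05hu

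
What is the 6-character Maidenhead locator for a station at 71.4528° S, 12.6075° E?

JB68hn

Shift to the Maidenhead origin (180°W, 90°S): lon 192.6075, lat 18.5472.
Field: 192.6075/20 → 9 → J, 18.5472/10 → 1 → B; chars JB.
Square: 12.6075/2 → 6, 8.5472/1 → 8; chars 68.
Subsquare: 0.6075/0.0833333 → 7 → h, 0.5472/0.0416667 → 13 → n; chars hn.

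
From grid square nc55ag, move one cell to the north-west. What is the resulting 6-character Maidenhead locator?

NC45xh

Longitude subsquare a = 0; −1 → -1, wraps to 23 = x, carry into square.
Longitude square 5; −1 → 4.
Latitude subsquare g = 6; +1 → 7 = h.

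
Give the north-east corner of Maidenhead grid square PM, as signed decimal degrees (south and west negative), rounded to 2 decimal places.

40.00, 140.00

Field P=15, M=12: +15·20° lon, +12·10° lat → SW at lon 120°, lat 30°.
Cell spans 20° lon × 10° lat. NE corner is SW corner plus one full cell.
latitude 40.00, longitude 140.00.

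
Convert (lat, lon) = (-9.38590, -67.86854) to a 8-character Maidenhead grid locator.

FI60bo57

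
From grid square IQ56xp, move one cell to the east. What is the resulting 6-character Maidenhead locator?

Longitude subsquare x = 23; +1 → 24, wraps to 0 = a, carry into square.
Longitude square 5; +1 → 6.
The latitude characters are unchanged.

IQ66ap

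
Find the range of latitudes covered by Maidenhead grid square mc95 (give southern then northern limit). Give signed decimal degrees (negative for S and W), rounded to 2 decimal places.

Field M=12, C=2: +12·20° lon, +2·10° lat → SW at lon 60°, lat -70°.
Square 9, 5: +9·2° lon, +5·1° lat → SW at lon 78°, lat -65°.
Cell spans 2° lon × 1° lat.
south -65.00, north -64.00.

-65.00, -64.00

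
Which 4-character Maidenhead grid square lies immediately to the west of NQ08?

MQ98

Longitude square 0; −1 → -1, wraps to 9, carry into field.
Longitude field N = 13; −1 → 12 = M.
The latitude characters are unchanged.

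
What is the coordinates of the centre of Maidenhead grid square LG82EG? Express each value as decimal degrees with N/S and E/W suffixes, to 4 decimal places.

Field L=11, G=6: +11·20° lon, +6·10° lat → SW at lon 40°, lat -30°.
Square 8, 2: +8·2° lon, +2·1° lat → SW at lon 56°, lat -28°.
Subsquare e=4, g=6: +4·0.0833333° lon, +6·0.0416667° lat → SW at lon 56.3333°, lat -27.75°.
Cell spans 0.0833333° lon × 0.0416667° lat. Centre is SW corner plus half of each.
latitude 27.7292° S, longitude 56.3750° E.

27.7292° S, 56.3750° E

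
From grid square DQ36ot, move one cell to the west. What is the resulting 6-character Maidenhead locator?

Longitude subsquare o = 14; −1 → 13 = n.
The latitude characters are unchanged.

DQ36nt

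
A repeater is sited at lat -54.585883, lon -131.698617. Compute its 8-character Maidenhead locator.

Offset from 180°W / 90°S: lon 48.30138°, lat 35.41412°.
Field: lon ⌊48.30138/20⌋ = 2 → C; lat ⌊35.41412/10⌋ = 3 → D.
Square: lon ⌊8.30138/2⌋ = 4; lat ⌊5.41412/1⌋ = 5.
Subsquare: lon ⌊0.30138/0.0833333⌋ = 3 → d; lat ⌊0.41412/0.0416667⌋ = 9 → j.
Extended square: lon ⌊0.05138/0.00833333⌋ = 6; lat ⌊0.03912/0.00416667⌋ = 9.

CD45dj69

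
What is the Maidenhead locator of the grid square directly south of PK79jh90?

PK79jg99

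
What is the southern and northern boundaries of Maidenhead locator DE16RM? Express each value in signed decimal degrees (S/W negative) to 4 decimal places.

-43.5000, -43.4583

Field D=3, E=4: +3·20° lon, +4·10° lat → SW at lon -120°, lat -50°.
Square 1, 6: +1·2° lon, +6·1° lat → SW at lon -118°, lat -44°.
Subsquare r=17, m=12: +17·0.0833333° lon, +12·0.0416667° lat → SW at lon -116.583°, lat -43.5°.
Cell spans 0.0833333° lon × 0.0416667° lat.
south -43.5000, north -43.4583.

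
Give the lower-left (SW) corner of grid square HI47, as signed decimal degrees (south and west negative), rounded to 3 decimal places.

Field H=7, I=8: +7·20° lon, +8·10° lat → SW at lon -40°, lat -10°.
Square 4, 7: +4·2° lon, +7·1° lat → SW at lon -32°, lat -3°.
latitude -3.000, longitude -32.000.

-3.000, -32.000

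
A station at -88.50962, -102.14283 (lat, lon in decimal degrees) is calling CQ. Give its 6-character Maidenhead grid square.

DA81wl

Shift to the Maidenhead origin (180°W, 90°S): lon 77.8572, lat 1.4904.
Field (20°×10°, letters A–R): lon ⌊77.8572/20⌋ = 3 → D; lat ⌊1.4904/10⌋ = 0 → A.
Square (2°×1°, digits 0–9): lon ⌊17.8572/2⌋ = 8; lat ⌊1.4904/1⌋ = 1.
Subsquare (5′×2.5′, letters a–x): lon ⌊1.8572/0.0833333⌋ = 22 → w; lat ⌊0.4904/0.0416667⌋ = 11 → l.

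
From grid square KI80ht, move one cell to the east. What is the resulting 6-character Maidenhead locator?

KI80it

Longitude subsquare h = 7; +1 → 8 = i.
The latitude characters are unchanged.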